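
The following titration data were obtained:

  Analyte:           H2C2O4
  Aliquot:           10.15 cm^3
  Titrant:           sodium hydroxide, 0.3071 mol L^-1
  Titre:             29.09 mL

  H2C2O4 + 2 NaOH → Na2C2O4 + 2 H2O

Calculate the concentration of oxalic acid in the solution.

n(NaOH) = 0.02909 L × 0.3071 mol/L = 8.934 × 10^-3 mol
From the 1:2 mole ratio, n(H2C2O4) = 1/2 × 8.934 × 10^-3 = 4.467 × 10^-3 mol
[H2C2O4] = 4.467 × 10^-3 mol / 0.01015 L = 0.4401 mol/L

0.4401 mol/L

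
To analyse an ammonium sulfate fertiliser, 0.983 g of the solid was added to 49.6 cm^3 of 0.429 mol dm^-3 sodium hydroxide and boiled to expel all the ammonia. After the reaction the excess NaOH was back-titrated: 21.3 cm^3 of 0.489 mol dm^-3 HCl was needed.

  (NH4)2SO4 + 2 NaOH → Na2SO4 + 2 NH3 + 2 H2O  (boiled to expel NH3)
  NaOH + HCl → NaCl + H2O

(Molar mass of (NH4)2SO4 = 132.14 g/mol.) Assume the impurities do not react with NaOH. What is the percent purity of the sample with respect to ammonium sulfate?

n(NaOH) added = 0.0496 × 0.429 = 0.0213 mol
n(HCl) used in back-titration = 0.0213 × 0.489 = 0.0104 mol
n(NaOH) left over = 0.0104 mol (1:1 ratio)
n(NaOH) consumed by analyte = 0.0213 − 0.0104 = 0.0109 mol
From the 1:2 ratio, n((NH4)2SO4) = 1/2 × 0.0109 = 5.43 × 10^-3 mol
mass of (NH4)2SO4 = 5.43 × 10^-3 × 132.14 = 0.718 g
% (NH4)2SO4 = 0.718 / 0.983 × 100 = 73.0 %

73.0 %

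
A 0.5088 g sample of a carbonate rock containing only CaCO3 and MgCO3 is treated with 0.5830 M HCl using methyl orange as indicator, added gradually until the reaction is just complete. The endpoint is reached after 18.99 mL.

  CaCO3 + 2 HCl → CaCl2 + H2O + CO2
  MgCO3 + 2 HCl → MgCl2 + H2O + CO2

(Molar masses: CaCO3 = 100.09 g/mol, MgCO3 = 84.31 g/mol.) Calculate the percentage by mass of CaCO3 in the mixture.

n(HCl) = 0.01899 × 0.5830 = 0.01107 mol
Let x = n(CaCO3), y = n(MgCO3).
Titrant: 2x + 2y = 0.01107;  mass: 100.09x + 84.31y = 0.5088
Solving, x = 2.668 × 10^-3 mol, y = 2.868 × 10^-3 mol
mass of CaCO3 = 2.668 × 10^-3 × 100.09 = 0.2670 g
% CaCO3 = 0.2670 / 0.5088 × 100 = 52.48 %

52.48 %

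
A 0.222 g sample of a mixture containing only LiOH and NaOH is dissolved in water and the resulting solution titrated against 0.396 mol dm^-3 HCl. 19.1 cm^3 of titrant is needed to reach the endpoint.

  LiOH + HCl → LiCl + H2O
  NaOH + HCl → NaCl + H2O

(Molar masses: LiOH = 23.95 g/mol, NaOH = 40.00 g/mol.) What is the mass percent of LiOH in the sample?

n(HCl) = 0.0191 × 0.396 = 7.56 × 10^-3 mol
Let x = n(LiOH), y = n(NaOH).
Titrant: 1x + 1y = 7.56 × 10^-3;  mass: 23.95x + 40.00y = 0.222
Solving, x = 5.02 × 10^-3 mol, y = 2.55 × 10^-3 mol
mass of LiOH = 5.02 × 10^-3 × 23.95 = 0.120 g
% LiOH = 0.120 / 0.222 × 100 = 54.1 %

54.1 %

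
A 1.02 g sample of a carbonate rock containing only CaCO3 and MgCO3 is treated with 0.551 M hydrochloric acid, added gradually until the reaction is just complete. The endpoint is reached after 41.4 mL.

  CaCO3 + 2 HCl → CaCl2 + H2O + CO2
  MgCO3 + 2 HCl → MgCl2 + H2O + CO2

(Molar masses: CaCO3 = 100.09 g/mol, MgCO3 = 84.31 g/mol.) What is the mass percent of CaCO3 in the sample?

n(HCl) = 0.0414 × 0.551 = 0.0228 mol
Let x = n(CaCO3), y = n(MgCO3).
Titrant: 2x + 2y = 0.0228;  mass: 100.09x + 84.31y = 1.02
Solving, x = 3.70 × 10^-3 mol, y = 7.71 × 10^-3 mol
mass of CaCO3 = 3.70 × 10^-3 × 100.09 = 0.370 g
% CaCO3 = 0.370 / 1.02 × 100 = 36.3 %

36.3 %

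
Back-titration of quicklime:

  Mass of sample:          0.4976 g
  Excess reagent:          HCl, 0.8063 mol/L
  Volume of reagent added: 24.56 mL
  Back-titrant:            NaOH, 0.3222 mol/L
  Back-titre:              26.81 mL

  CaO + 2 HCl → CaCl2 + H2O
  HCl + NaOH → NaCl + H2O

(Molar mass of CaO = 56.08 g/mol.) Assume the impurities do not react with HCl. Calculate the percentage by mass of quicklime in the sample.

62.91 %

n(HCl) added = 0.02456 × 0.8063 = 0.01980 mol
n(NaOH) used in back-titration = 0.02681 × 0.3222 = 8.638 × 10^-3 mol
n(HCl) left over = 8.638 × 10^-3 mol (1:1 ratio)
n(HCl) consumed by analyte = 0.01980 − 8.638 × 10^-3 = 0.01116 mol
From the 1:2 ratio, n(CaO) = 1/2 × 0.01116 = 5.582 × 10^-3 mol
mass of CaO = 5.582 × 10^-3 × 56.08 = 0.3131 g
% CaO = 0.3131 / 0.4976 × 100 = 62.91 %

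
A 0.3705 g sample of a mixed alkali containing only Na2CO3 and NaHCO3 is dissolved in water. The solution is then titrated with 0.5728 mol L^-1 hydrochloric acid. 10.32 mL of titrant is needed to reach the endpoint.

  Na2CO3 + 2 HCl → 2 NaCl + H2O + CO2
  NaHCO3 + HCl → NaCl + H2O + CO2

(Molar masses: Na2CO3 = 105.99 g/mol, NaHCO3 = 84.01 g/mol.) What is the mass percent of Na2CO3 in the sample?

n(HCl) = 0.01032 × 0.5728 = 5.911 × 10^-3 mol
Let x = n(Na2CO3), y = n(NaHCO3).
Titrant: 2x + 1y = 5.911 × 10^-3;  mass: 105.99x + 84.01y = 0.3705
Solving, x = 2.033 × 10^-3 mol, y = 1.845 × 10^-3 mol
mass of Na2CO3 = 2.033 × 10^-3 × 105.99 = 0.2155 g
% Na2CO3 = 0.2155 / 0.3705 × 100 = 58.16 %

58.16 %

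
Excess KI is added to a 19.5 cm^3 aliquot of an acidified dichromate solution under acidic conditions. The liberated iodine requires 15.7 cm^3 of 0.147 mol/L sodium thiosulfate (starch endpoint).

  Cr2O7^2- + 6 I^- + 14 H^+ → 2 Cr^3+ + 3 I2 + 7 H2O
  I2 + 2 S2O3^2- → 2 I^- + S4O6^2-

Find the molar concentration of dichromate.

n(S2O3^2-) = 0.0157 × 0.147 = 2.31 × 10^-3 mol
n(I2) = n(S2O3^2-)/2 = 1.15 × 10^-3 mol
From the 1:3 ratio, n(Cr2O7^2-) in the aliquot = 1/3 × 1.15 × 10^-3 = 3.85 × 10^-4 mol
[Cr2O7^2-] = 3.85 × 10^-4 / 0.0195 = 0.0197 mol/L

0.0197 mol/L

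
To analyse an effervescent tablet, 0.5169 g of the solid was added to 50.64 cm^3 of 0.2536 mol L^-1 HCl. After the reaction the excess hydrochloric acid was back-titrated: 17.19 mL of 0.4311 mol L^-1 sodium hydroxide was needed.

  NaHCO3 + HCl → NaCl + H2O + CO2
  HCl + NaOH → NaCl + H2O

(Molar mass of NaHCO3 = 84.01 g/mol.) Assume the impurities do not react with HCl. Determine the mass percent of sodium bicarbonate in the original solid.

88.28 %

n(HCl) added = 0.05064 × 0.2536 = 0.01284 mol
n(NaOH) used in back-titration = 0.01719 × 0.4311 = 7.411 × 10^-3 mol
n(HCl) left over = 7.411 × 10^-3 mol (1:1 ratio)
n(HCl) consumed by analyte = 0.01284 − 7.411 × 10^-3 = 5.432 × 10^-3 mol
n(NaHCO3) = 5.432 × 10^-3 mol (1:1 ratio)
mass of NaHCO3 = 5.432 × 10^-3 × 84.01 = 0.4563 g
% NaHCO3 = 0.4563 / 0.5169 × 100 = 88.28 %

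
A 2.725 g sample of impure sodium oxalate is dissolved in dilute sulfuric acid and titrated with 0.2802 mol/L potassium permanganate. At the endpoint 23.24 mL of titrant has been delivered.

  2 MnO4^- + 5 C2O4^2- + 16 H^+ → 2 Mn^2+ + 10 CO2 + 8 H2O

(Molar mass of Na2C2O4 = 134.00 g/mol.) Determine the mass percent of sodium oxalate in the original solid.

n(KMnO4) = 0.02324 L × 0.2802 mol/L = 6.512 × 10^-3 mol
From the 5:2 ratio, n(Na2C2O4) = 5/2 × 6.512 × 10^-3 = 0.01628 mol
mass of Na2C2O4 = 0.01628 × 134.00 g/mol = 2.181 g
% Na2C2O4 = 2.181 / 2.725 × 100 = 80.05 %

80.05 %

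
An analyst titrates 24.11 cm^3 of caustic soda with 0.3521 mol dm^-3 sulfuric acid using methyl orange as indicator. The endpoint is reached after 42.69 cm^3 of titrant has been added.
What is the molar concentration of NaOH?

1.247 mol/L

2 NaOH + H2SO4 → Na2SO4 + 2 H2O
n(H2SO4) = 0.04269 L × 0.3521 mol/L = 0.01503 mol
From the 2:1 mole ratio, n(NaOH) = 2/1 × 0.01503 = 0.03006 mol
[NaOH] = 0.03006 mol / 0.02411 L = 1.247 mol/L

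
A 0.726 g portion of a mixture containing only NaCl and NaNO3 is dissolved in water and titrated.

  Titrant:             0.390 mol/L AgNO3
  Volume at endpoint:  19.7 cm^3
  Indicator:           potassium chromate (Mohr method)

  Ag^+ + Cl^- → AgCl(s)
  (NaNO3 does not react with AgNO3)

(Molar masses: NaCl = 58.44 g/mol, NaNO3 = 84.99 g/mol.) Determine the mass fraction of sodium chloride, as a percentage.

61.8 %

n(AgNO3) = 0.0197 × 0.390 = 7.68 × 10^-3 mol
Let x = n(NaCl), y = n(NaNO3).
Titrant: 1x = 7.68 × 10^-3;  mass: 58.44x + 84.99y = 0.726
Solving, x = 7.68 × 10^-3 mol, y = 3.26 × 10^-3 mol
mass of NaCl = 7.68 × 10^-3 × 58.44 = 0.449 g
% NaCl = 0.449 / 0.726 × 100 = 61.8 %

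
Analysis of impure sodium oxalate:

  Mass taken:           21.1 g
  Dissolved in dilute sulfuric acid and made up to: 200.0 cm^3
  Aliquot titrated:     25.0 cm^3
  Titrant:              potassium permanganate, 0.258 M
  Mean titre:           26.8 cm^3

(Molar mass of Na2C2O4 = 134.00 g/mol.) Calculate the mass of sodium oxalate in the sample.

2 MnO4^- + 5 C2O4^2- + 16 H^+ → 2 Mn^2+ + 10 CO2 + 8 H2O
n(KMnO4) per titration = 0.0268 × 0.258 = 6.91 × 10^-3 mol
From the 5:2 ratio, n(Na2C2O4) in each aliquot = 5/2 × 6.91 × 10^-3 = 0.0173 mol
n(Na2C2O4) in the whole flask = 0.0173 × 200.0/25.0 = 0.138 mol
mass of Na2C2O4 = 0.138 × 134.00 = 18.5 g

18.5 g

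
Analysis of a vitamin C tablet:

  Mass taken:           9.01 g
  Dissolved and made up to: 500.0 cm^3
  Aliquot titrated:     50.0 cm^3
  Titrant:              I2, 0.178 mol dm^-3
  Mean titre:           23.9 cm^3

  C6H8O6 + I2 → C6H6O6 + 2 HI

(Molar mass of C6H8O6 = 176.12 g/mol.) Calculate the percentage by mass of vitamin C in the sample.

n(I2) per titration = 0.0239 × 0.178 = 4.25 × 10^-3 mol
n(C6H8O6) in each aliquot = 4.25 × 10^-3 mol (1:1 ratio)
n(C6H8O6) in the whole flask = 4.25 × 10^-3 × 500.0/50.0 = 0.0425 mol
mass of C6H8O6 = 0.0425 × 176.12 = 7.49 g
% C6H8O6 = 7.49 / 9.01 × 100 = 83.2 %

83.2 %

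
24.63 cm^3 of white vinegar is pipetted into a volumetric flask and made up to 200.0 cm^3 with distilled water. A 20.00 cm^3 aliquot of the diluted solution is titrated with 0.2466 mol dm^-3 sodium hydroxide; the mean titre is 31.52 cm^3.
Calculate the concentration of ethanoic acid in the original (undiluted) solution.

CH3COOH + NaOH → CH3COONa + H2O
n(NaOH) = 0.03152 × 0.2466 = 7.773 × 10^-3 mol
n(CH3COOH) in the aliquot = 7.773 × 10^-3 mol (1:1 ratio)
[CH3COOH]_dilute = 7.773 × 10^-3 / 0.02000 = 0.3886 mol/L
Dilution factor = 200.0 / 24.63 = 8.120
[CH3COOH]_stock = 0.3886 × 8.120 = 3.156 mol/L

3.156 mol/L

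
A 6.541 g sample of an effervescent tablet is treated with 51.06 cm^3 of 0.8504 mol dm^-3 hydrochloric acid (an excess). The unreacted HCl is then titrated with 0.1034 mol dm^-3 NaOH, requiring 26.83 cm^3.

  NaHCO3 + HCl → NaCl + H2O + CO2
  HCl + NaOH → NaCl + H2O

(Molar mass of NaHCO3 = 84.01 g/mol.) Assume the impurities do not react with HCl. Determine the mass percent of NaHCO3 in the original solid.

52.21 %

n(HCl) added = 0.05106 × 0.8504 = 0.04342 mol
n(NaOH) used in back-titration = 0.02683 × 0.1034 = 2.774 × 10^-3 mol
n(HCl) left over = 2.774 × 10^-3 mol (1:1 ratio)
n(HCl) consumed by analyte = 0.04342 − 2.774 × 10^-3 = 0.04065 mol
n(NaHCO3) = 0.04065 mol (1:1 ratio)
mass of NaHCO3 = 0.04065 × 84.01 = 3.415 g
% NaHCO3 = 3.415 / 6.541 × 100 = 52.21 %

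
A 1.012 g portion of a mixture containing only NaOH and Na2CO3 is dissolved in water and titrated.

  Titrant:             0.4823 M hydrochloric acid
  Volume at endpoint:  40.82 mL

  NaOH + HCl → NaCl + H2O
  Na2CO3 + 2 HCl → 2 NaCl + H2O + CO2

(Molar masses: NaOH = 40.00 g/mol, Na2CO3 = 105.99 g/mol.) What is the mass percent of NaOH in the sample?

9.532 %

n(HCl) = 0.04082 × 0.4823 = 0.01969 mol
Let x = n(NaOH), y = n(Na2CO3).
Titrant: 1x + 2y = 0.01969;  mass: 40.00x + 105.99y = 1.012
Solving, x = 2.412 × 10^-3 mol, y = 8.638 × 10^-3 mol
mass of NaOH = 2.412 × 10^-3 × 40.00 = 0.09646 g
% NaOH = 0.09646 / 1.012 × 100 = 9.532 %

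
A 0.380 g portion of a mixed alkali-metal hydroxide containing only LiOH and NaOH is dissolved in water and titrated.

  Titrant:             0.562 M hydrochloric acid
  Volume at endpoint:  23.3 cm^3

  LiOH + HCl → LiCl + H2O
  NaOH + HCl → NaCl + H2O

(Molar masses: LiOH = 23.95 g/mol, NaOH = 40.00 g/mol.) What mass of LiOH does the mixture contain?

0.215 g

n(HCl) = 0.0233 × 0.562 = 0.0131 mol
Let x = n(LiOH), y = n(NaOH).
Titrant: 1x + 1y = 0.0131;  mass: 23.95x + 40.00y = 0.380
Solving, x = 8.96 × 10^-3 mol, y = 4.14 × 10^-3 mol
mass of LiOH = 8.96 × 10^-3 × 23.95 = 0.215 g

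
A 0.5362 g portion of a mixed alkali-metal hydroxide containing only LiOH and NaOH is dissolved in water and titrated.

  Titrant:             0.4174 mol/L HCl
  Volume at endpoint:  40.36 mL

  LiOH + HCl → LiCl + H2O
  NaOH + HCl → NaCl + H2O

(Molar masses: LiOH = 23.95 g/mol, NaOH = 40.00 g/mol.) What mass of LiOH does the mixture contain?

0.2054 g

n(HCl) = 0.04036 × 0.4174 = 0.01685 mol
Let x = n(LiOH), y = n(NaOH).
Titrant: 1x + 1y = 0.01685;  mass: 23.95x + 40.00y = 0.5362
Solving, x = 8.576 × 10^-3 mol, y = 8.270 × 10^-3 mol
mass of LiOH = 8.576 × 10^-3 × 23.95 = 0.2054 g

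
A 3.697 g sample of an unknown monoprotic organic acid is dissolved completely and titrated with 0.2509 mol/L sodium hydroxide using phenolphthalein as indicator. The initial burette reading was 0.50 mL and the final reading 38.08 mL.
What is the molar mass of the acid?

392.1 g/mol

n(NaOH) = 0.03758 L × 0.2509 mol/L = 9.429 × 10^-3 mol
n(HA) = 9.429 × 10^-3 mol (1:1 ratio)
M = m / n = 3.697 g / 9.429 × 10^-3 mol = 392.1 g/mol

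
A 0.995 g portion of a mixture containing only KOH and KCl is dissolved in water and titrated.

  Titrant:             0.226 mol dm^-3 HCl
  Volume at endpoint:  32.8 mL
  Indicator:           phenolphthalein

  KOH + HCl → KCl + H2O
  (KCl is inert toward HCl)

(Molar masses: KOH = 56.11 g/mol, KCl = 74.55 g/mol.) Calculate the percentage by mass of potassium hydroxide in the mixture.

41.8 %

n(HCl) = 0.0328 × 0.226 = 7.41 × 10^-3 mol
Let x = n(KOH), y = n(KCl).
Titrant: 1x = 7.41 × 10^-3;  mass: 56.11x + 74.55y = 0.995
Solving, x = 7.41 × 10^-3 mol, y = 7.77 × 10^-3 mol
mass of KOH = 7.41 × 10^-3 × 56.11 = 0.416 g
% KOH = 0.416 / 0.995 × 100 = 41.8 %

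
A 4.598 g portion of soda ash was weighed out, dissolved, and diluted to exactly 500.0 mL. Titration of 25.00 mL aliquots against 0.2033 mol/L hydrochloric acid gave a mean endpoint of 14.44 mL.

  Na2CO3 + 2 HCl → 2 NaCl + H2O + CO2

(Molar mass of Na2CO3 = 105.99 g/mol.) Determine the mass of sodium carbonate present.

n(HCl) per titration = 0.01444 × 0.2033 = 2.936 × 10^-3 mol
From the 1:2 ratio, n(Na2CO3) in each aliquot = 1/2 × 2.936 × 10^-3 = 1.468 × 10^-3 mol
n(Na2CO3) in the whole flask = 1.468 × 10^-3 × 500.0/25.00 = 0.02936 mol
mass of Na2CO3 = 0.02936 × 105.99 = 3.111 g

3.111 g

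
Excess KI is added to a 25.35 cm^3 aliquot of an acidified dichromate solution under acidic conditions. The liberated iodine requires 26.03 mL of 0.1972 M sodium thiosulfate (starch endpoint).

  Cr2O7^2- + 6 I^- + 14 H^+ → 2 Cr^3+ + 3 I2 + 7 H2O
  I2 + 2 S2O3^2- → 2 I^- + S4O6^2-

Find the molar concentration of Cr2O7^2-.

n(S2O3^2-) = 0.02603 × 0.1972 = 5.133 × 10^-3 mol
n(I2) = n(S2O3^2-)/2 = 2.567 × 10^-3 mol
From the 1:3 ratio, n(Cr2O7^2-) in the aliquot = 1/3 × 2.567 × 10^-3 = 8.555 × 10^-4 mol
[Cr2O7^2-] = 8.555 × 10^-4 / 0.02535 = 0.03375 mol/L

0.03375 M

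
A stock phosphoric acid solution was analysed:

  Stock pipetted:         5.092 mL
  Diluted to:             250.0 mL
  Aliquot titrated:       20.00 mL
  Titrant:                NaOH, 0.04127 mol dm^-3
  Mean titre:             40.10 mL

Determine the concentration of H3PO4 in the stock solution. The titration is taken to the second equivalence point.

H3PO4 + 2 NaOH → Na2HPO4 + 2 H2O
n(NaOH) = 0.04010 × 0.04127 = 1.655 × 10^-3 mol
From the 1:2 ratio, n(H3PO4) in the aliquot = 1/2 × 1.655 × 10^-3 = 8.275 × 10^-4 mol
[H3PO4]_dilute = 8.275 × 10^-4 / 0.02000 = 0.04137 mol/L
Dilution factor = 250.0 / 5.092 = 49.10
[H3PO4]_stock = 0.04137 × 49.10 = 2.031 mol/L

2.031 mol/L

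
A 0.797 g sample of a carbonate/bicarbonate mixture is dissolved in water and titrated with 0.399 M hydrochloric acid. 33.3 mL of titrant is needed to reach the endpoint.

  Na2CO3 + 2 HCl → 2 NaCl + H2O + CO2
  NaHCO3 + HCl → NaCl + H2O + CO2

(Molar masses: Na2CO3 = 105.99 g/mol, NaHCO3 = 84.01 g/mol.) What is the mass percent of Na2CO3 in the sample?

68.4 %

n(HCl) = 0.0333 × 0.399 = 0.0133 mol
Let x = n(Na2CO3), y = n(NaHCO3).
Titrant: 2x + 1y = 0.0133;  mass: 105.99x + 84.01y = 0.797
Solving, x = 5.15 × 10^-3 mol, y = 2.99 × 10^-3 mol
mass of Na2CO3 = 5.15 × 10^-3 × 105.99 = 0.545 g
% Na2CO3 = 0.545 / 0.797 × 100 = 68.4 %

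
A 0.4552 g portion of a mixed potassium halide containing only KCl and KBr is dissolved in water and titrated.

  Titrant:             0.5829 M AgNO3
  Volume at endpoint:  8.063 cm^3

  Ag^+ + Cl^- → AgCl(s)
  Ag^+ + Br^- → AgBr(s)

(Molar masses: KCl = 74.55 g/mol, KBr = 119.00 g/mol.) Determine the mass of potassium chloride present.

n(AgNO3) = 0.008063 × 0.5829 = 4.700 × 10^-3 mol
Let x = n(KCl), y = n(KBr).
Titrant: 1x + 1y = 4.700 × 10^-3;  mass: 74.55x + 119.00y = 0.4552
Solving, x = 2.342 × 10^-3 mol, y = 2.358 × 10^-3 mol
mass of KCl = 2.342 × 10^-3 × 74.55 = 0.1746 g

0.1746 g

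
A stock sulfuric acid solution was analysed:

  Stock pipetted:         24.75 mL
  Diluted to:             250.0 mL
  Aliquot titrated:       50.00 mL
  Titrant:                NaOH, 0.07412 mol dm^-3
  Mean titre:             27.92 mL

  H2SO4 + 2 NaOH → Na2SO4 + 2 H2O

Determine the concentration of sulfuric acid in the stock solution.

n(NaOH) = 0.02792 × 0.07412 = 2.069 × 10^-3 mol
From the 1:2 ratio, n(H2SO4) in the aliquot = 1/2 × 2.069 × 10^-3 = 1.035 × 10^-3 mol
[H2SO4]_dilute = 1.035 × 10^-3 / 0.05000 = 0.02069 mol/L
Dilution factor = 250.0 / 24.75 = 10.10
[H2SO4]_stock = 0.02069 × 10.10 = 0.2090 mol/L

0.2090 mol/L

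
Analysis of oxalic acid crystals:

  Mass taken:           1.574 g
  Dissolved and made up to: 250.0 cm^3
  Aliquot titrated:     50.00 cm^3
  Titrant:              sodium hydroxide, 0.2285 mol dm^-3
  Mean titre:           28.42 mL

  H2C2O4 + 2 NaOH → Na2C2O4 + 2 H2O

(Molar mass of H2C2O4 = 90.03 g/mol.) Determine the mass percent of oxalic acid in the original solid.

n(NaOH) per titration = 0.02842 × 0.2285 = 6.494 × 10^-3 mol
From the 1:2 ratio, n(H2C2O4) in each aliquot = 1/2 × 6.494 × 10^-3 = 3.247 × 10^-3 mol
n(H2C2O4) in the whole flask = 3.247 × 10^-3 × 250.0/50.00 = 0.01623 mol
mass of H2C2O4 = 0.01623 × 90.03 = 1.462 g
% H2C2O4 = 1.462 / 1.574 × 100 = 92.86 %

92.86 %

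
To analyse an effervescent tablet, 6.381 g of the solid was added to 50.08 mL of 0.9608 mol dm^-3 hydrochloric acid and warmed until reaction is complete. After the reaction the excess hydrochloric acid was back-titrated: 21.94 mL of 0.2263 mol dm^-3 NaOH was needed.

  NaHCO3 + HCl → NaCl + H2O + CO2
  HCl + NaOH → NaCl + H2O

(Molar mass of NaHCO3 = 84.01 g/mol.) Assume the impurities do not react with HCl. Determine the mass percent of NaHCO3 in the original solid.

56.81 %

n(HCl) added = 0.05008 × 0.9608 = 0.04812 mol
n(NaOH) used in back-titration = 0.02194 × 0.2263 = 4.965 × 10^-3 mol
n(HCl) left over = 4.965 × 10^-3 mol (1:1 ratio)
n(HCl) consumed by analyte = 0.04812 − 4.965 × 10^-3 = 0.04315 mol
n(NaHCO3) = 0.04315 mol (1:1 ratio)
mass of NaHCO3 = 0.04315 × 84.01 = 3.625 g
% NaHCO3 = 3.625 / 6.381 × 100 = 56.81 %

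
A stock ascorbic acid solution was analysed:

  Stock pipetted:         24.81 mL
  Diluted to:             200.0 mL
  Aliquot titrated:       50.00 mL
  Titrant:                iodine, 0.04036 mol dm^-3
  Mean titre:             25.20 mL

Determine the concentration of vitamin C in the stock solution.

C6H8O6 + I2 → C6H6O6 + 2 HI
n(I2) = 0.02520 × 0.04036 = 1.017 × 10^-3 mol
n(C6H8O6) in the aliquot = 1.017 × 10^-3 mol (1:1 ratio)
[C6H8O6]_dilute = 1.017 × 10^-3 / 0.05000 = 0.02034 mol/L
Dilution factor = 200.0 / 24.81 = 8.061
[C6H8O6]_stock = 0.02034 × 8.061 = 0.1640 mol/L

0.1640 mol/L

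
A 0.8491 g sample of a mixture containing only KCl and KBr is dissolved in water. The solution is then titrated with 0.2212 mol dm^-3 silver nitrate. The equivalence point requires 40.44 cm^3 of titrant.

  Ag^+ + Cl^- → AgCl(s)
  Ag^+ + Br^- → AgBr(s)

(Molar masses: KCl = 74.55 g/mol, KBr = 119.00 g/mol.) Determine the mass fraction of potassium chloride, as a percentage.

42.55 %

n(AgNO3) = 0.04044 × 0.2212 = 8.945 × 10^-3 mol
Let x = n(KCl), y = n(KBr).
Titrant: 1x + 1y = 8.945 × 10^-3;  mass: 74.55x + 119.00y = 0.8491
Solving, x = 4.846 × 10^-3 mol, y = 4.100 × 10^-3 mol
mass of KCl = 4.846 × 10^-3 × 74.55 = 0.3613 g
% KCl = 0.3613 / 0.8491 × 100 = 42.55 %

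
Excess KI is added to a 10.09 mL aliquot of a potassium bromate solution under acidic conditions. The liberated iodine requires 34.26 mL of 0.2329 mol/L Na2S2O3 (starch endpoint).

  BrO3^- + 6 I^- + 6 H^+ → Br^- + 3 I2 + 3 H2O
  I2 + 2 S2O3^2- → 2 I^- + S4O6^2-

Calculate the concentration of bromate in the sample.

0.1318 mol/L

n(S2O3^2-) = 0.03426 × 0.2329 = 7.979 × 10^-3 mol
n(I2) = n(S2O3^2-)/2 = 3.990 × 10^-3 mol
From the 1:3 ratio, n(BrO3^-) in the aliquot = 1/3 × 3.990 × 10^-3 = 1.330 × 10^-3 mol
[BrO3^-] = 1.330 × 10^-3 / 0.01009 = 0.1318 mol/L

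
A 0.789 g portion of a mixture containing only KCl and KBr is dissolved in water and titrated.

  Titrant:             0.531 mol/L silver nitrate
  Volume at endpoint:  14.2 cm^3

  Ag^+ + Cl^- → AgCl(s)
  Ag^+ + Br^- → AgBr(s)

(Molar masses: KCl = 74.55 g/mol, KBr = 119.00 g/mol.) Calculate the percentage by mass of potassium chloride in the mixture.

n(AgNO3) = 0.0142 × 0.531 = 7.54 × 10^-3 mol
Let x = n(KCl), y = n(KBr).
Titrant: 1x + 1y = 7.54 × 10^-3;  mass: 74.55x + 119.00y = 0.789
Solving, x = 2.44 × 10^-3 mol, y = 5.10 × 10^-3 mol
mass of KCl = 2.44 × 10^-3 × 74.55 = 0.182 g
% KCl = 0.182 / 0.789 × 100 = 23.0 %

23.0 %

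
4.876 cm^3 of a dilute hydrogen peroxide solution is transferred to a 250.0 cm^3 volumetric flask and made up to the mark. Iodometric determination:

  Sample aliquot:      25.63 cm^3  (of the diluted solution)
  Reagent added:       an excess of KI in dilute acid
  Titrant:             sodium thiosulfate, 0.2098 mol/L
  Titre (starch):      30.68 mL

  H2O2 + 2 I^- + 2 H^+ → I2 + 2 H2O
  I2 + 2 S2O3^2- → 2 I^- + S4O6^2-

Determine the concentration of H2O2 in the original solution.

6.438 mol/L

n(S2O3^2-) = 0.03068 × 0.2098 = 6.437 × 10^-3 mol
n(I2) = n(S2O3^2-)/2 = 3.218 × 10^-3 mol
n(H2O2) in the aliquot = 3.218 × 10^-3 mol (1:1 ratio)
[H2O2]_dilute = 3.218 × 10^-3 / 0.02563 = 0.1256 mol/L
[H2O2]_original = 0.1256 × 250.0/4.876 = 6.438 mol/L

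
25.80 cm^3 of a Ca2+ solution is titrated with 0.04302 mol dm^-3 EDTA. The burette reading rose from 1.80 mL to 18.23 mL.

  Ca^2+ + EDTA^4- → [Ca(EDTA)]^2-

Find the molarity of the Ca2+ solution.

n(EDTA) = 0.01643 L × 0.04302 mol/L = 7.068 × 10^-4 mol
n(Ca2+) = 7.068 × 10^-4 mol (1:1 mole ratio)
[Ca2+] = 7.068 × 10^-4 mol / 0.02580 L = 0.02740 mol/L

0.02740 mol/L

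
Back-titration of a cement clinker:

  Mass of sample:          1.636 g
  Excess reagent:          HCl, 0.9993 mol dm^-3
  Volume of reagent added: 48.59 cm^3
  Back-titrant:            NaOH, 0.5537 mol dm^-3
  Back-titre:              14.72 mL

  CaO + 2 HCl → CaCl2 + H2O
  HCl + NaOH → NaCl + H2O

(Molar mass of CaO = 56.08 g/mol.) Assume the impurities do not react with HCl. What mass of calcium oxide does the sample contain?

1.133 g

n(HCl) added = 0.04859 × 0.9993 = 0.04856 mol
n(NaOH) used in back-titration = 0.01472 × 0.5537 = 8.150 × 10^-3 mol
n(HCl) left over = 8.150 × 10^-3 mol (1:1 ratio)
n(HCl) consumed by analyte = 0.04856 − 8.150 × 10^-3 = 0.04041 mol
From the 1:2 ratio, n(CaO) = 1/2 × 0.04041 = 0.02020 mol
mass of CaO = 0.02020 × 56.08 = 1.133 g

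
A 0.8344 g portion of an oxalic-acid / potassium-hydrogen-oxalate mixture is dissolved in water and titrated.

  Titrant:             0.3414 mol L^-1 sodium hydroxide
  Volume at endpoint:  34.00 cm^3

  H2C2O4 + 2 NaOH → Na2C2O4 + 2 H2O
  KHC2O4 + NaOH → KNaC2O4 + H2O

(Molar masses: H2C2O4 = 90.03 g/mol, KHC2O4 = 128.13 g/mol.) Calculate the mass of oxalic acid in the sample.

n(NaOH) = 0.03400 × 0.3414 = 0.01161 mol
Let x = n(H2C2O4), y = n(KHC2O4).
Titrant: 2x + 1y = 0.01161;  mass: 90.03x + 128.13y = 0.8344
Solving, x = 3.928 × 10^-3 mol, y = 3.752 × 10^-3 mol
mass of H2C2O4 = 3.928 × 10^-3 × 90.03 = 0.3536 g

0.3536 g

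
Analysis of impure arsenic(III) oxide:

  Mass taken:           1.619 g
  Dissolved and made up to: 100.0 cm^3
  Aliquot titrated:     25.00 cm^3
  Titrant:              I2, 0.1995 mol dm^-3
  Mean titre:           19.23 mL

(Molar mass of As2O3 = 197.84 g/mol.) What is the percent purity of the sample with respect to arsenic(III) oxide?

As2O3 + 2 I2 + 2 H2O → As2O5 + 4 HI
n(I2) per titration = 0.01923 × 0.1995 = 3.836 × 10^-3 mol
From the 1:2 ratio, n(As2O3) in each aliquot = 1/2 × 3.836 × 10^-3 = 1.918 × 10^-3 mol
n(As2O3) in the whole flask = 1.918 × 10^-3 × 100.0/25.00 = 7.673 × 10^-3 mol
mass of As2O3 = 7.673 × 10^-3 × 197.84 = 1.518 g
% As2O3 = 1.518 / 1.619 × 100 = 93.76 %

93.76 %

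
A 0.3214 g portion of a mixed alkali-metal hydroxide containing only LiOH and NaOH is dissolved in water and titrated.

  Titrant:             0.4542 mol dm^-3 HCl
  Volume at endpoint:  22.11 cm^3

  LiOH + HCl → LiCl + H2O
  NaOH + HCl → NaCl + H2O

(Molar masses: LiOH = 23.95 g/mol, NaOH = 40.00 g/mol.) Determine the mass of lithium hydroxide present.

n(HCl) = 0.02211 × 0.4542 = 0.01004 mol
Let x = n(LiOH), y = n(NaOH).
Titrant: 1x + 1y = 0.01004;  mass: 23.95x + 40.00y = 0.3214
Solving, x = 5.003 × 10^-3 mol, y = 5.040 × 10^-3 mol
mass of LiOH = 5.003 × 10^-3 × 23.95 = 0.1198 g

0.1198 g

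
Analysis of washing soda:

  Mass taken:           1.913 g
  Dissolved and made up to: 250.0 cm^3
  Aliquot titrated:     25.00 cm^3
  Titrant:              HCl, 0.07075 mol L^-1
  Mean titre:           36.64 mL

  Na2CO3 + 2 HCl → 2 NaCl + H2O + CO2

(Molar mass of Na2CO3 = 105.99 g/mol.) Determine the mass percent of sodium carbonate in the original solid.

n(HCl) per titration = 0.03664 × 0.07075 = 2.592 × 10^-3 mol
From the 1:2 ratio, n(Na2CO3) in each aliquot = 1/2 × 2.592 × 10^-3 = 1.296 × 10^-3 mol
n(Na2CO3) in the whole flask = 1.296 × 10^-3 × 250.0/25.00 = 0.01296 mol
mass of Na2CO3 = 0.01296 × 105.99 = 1.374 g
% Na2CO3 = 1.374 / 1.913 × 100 = 71.81 %

71.81 %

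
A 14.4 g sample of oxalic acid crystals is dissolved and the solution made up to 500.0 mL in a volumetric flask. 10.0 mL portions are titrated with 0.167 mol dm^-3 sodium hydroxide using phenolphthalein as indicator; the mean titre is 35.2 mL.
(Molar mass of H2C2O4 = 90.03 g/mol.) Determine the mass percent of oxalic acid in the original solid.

H2C2O4 + 2 NaOH → Na2C2O4 + 2 H2O
n(NaOH) per titration = 0.0352 × 0.167 = 5.88 × 10^-3 mol
From the 1:2 ratio, n(H2C2O4) in each aliquot = 1/2 × 5.88 × 10^-3 = 2.94 × 10^-3 mol
n(H2C2O4) in the whole flask = 2.94 × 10^-3 × 500.0/10.0 = 0.147 mol
mass of H2C2O4 = 0.147 × 90.03 = 13.2 g
% H2C2O4 = 13.2 / 14.4 × 100 = 91.9 %

91.9 %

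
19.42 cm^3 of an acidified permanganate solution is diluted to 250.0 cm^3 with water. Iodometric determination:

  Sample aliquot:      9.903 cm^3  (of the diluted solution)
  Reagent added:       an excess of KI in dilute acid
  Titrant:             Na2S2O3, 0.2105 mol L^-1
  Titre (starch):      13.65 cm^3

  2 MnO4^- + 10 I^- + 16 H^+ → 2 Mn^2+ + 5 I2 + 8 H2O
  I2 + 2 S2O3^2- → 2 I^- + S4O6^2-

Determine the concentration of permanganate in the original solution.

n(S2O3^2-) = 0.01365 × 0.2105 = 2.873 × 10^-3 mol
n(I2) = n(S2O3^2-)/2 = 1.437 × 10^-3 mol
From the 2:5 ratio, n(MnO4^-) in the aliquot = 2/5 × 1.437 × 10^-3 = 5.747 × 10^-4 mol
[MnO4^-]_dilute = 5.747 × 10^-4 / 0.009903 = 0.05803 mol/L
[MnO4^-]_original = 0.05803 × 250.0/19.42 = 0.7470 mol/L

0.7470 mol/L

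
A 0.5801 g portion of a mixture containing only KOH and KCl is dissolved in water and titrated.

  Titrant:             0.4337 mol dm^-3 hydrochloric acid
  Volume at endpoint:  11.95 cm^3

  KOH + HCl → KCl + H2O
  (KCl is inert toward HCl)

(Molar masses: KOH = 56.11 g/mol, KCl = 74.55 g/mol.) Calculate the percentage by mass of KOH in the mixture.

50.13 %

n(HCl) = 0.01195 × 0.4337 = 5.183 × 10^-3 mol
Let x = n(KOH), y = n(KCl).
Titrant: 1x = 5.183 × 10^-3;  mass: 56.11x + 74.55y = 0.5801
Solving, x = 5.183 × 10^-3 mol, y = 3.881 × 10^-3 mol
mass of KOH = 5.183 × 10^-3 × 56.11 = 0.2908 g
% KOH = 0.2908 / 0.5801 × 100 = 50.13 %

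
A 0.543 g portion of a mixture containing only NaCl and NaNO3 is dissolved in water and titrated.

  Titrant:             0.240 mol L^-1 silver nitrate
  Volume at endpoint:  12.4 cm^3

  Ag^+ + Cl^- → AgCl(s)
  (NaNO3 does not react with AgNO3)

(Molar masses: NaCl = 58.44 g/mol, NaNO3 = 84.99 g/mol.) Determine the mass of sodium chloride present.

n(AgNO3) = 0.0124 × 0.240 = 2.98 × 10^-3 mol
Let x = n(NaCl), y = n(NaNO3).
Titrant: 1x = 2.98 × 10^-3;  mass: 58.44x + 84.99y = 0.543
Solving, x = 2.98 × 10^-3 mol, y = 4.34 × 10^-3 mol
mass of NaCl = 2.98 × 10^-3 × 58.44 = 0.174 g

0.174 g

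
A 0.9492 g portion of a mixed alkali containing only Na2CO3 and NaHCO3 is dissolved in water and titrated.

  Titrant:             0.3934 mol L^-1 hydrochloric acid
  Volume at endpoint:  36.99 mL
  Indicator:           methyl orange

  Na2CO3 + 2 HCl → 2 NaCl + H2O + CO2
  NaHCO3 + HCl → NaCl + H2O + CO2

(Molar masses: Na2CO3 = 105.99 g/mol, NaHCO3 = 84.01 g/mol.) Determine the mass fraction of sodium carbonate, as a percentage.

n(HCl) = 0.03699 × 0.3934 = 0.01455 mol
Let x = n(Na2CO3), y = n(NaHCO3).
Titrant: 2x + 1y = 0.01455;  mass: 105.99x + 84.01y = 0.9492
Solving, x = 4.406 × 10^-3 mol, y = 5.740 × 10^-3 mol
mass of Na2CO3 = 4.406 × 10^-3 × 105.99 = 0.4670 g
% Na2CO3 = 0.4670 / 0.9492 × 100 = 49.20 %

49.20 %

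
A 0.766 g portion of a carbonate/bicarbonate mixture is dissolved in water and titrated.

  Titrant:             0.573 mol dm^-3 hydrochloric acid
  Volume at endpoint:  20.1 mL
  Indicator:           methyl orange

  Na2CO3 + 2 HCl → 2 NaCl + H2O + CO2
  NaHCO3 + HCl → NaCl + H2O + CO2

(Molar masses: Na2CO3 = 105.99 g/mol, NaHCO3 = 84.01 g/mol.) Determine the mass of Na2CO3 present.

n(HCl) = 0.0201 × 0.573 = 0.0115 mol
Let x = n(Na2CO3), y = n(NaHCO3).
Titrant: 2x + 1y = 0.0115;  mass: 105.99x + 84.01y = 0.766
Solving, x = 3.25 × 10^-3 mol, y = 5.02 × 10^-3 mol
mass of Na2CO3 = 3.25 × 10^-3 × 105.99 = 0.344 g

0.344 g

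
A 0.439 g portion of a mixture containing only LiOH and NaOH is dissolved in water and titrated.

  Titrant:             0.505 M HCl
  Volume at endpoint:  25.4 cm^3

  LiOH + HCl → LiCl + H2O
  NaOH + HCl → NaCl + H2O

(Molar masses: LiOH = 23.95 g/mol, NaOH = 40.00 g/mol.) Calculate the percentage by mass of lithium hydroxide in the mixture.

n(HCl) = 0.0254 × 0.505 = 0.0128 mol
Let x = n(LiOH), y = n(NaOH).
Titrant: 1x + 1y = 0.0128;  mass: 23.95x + 40.00y = 0.439
Solving, x = 4.62 × 10^-3 mol, y = 8.21 × 10^-3 mol
mass of LiOH = 4.62 × 10^-3 × 23.95 = 0.111 g
% LiOH = 0.111 / 0.439 × 100 = 25.2 %

25.2 %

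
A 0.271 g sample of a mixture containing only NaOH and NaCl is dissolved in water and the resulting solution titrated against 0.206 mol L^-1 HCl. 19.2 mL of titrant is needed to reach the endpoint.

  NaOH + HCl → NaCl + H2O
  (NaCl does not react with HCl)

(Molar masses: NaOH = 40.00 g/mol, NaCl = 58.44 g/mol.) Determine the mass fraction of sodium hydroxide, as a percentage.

n(HCl) = 0.0192 × 0.206 = 3.96 × 10^-3 mol
Let x = n(NaOH), y = n(NaCl).
Titrant: 1x = 3.96 × 10^-3;  mass: 40.00x + 58.44y = 0.271
Solving, x = 3.96 × 10^-3 mol, y = 1.93 × 10^-3 mol
mass of NaOH = 3.96 × 10^-3 × 40.00 = 0.158 g
% NaOH = 0.158 / 0.271 × 100 = 58.4 %

58.4 %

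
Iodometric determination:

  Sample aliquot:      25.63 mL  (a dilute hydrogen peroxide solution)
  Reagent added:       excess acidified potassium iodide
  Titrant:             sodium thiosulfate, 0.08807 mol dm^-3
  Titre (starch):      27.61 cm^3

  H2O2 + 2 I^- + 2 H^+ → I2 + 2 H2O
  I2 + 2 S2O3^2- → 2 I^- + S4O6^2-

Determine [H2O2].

0.04744 mol/L

n(S2O3^2-) = 0.02761 × 0.08807 = 2.432 × 10^-3 mol
n(I2) = n(S2O3^2-)/2 = 1.216 × 10^-3 mol
n(H2O2) in the aliquot = 1.216 × 10^-3 mol (1:1 ratio)
[H2O2] = 1.216 × 10^-3 / 0.02563 = 0.04744 mol/L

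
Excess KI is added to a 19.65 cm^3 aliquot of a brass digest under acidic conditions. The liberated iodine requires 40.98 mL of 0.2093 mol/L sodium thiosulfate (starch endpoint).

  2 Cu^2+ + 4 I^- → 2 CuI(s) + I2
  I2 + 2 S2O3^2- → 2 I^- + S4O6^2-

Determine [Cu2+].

0.4365 mol/L

n(S2O3^2-) = 0.04098 × 0.2093 = 8.577 × 10^-3 mol
n(I2) = n(S2O3^2-)/2 = 4.289 × 10^-3 mol
From the 2:1 ratio, n(Cu2+) in the aliquot = 2/1 × 4.289 × 10^-3 = 8.577 × 10^-3 mol
[Cu2+] = 8.577 × 10^-3 / 0.01965 = 0.4365 mol/L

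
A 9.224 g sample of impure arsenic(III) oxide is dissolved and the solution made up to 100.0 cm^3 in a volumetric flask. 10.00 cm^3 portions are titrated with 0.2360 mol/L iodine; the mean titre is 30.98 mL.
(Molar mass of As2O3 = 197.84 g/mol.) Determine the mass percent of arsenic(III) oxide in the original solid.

78.41 %

As2O3 + 2 I2 + 2 H2O → As2O5 + 4 HI
n(I2) per titration = 0.03098 × 0.2360 = 7.311 × 10^-3 mol
From the 1:2 ratio, n(As2O3) in each aliquot = 1/2 × 7.311 × 10^-3 = 3.656 × 10^-3 mol
n(As2O3) in the whole flask = 3.656 × 10^-3 × 100.0/10.00 = 0.03656 mol
mass of As2O3 = 0.03656 × 197.84 = 7.232 g
% As2O3 = 7.232 / 9.224 × 100 = 78.41 %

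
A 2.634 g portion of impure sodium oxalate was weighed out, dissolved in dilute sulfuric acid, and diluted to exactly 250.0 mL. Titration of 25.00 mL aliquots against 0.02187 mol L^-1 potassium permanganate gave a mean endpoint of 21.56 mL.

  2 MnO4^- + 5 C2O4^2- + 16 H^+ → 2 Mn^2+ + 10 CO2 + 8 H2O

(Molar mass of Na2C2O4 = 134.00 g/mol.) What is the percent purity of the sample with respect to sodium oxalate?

n(KMnO4) per titration = 0.02156 × 0.02187 = 4.715 × 10^-4 mol
From the 5:2 ratio, n(Na2C2O4) in each aliquot = 5/2 × 4.715 × 10^-4 = 1.179 × 10^-3 mol
n(Na2C2O4) in the whole flask = 1.179 × 10^-3 × 250.0/25.00 = 0.01179 mol
mass of Na2C2O4 = 0.01179 × 134.00 = 1.580 g
% Na2C2O4 = 1.580 / 2.634 × 100 = 59.97 %

59.97 %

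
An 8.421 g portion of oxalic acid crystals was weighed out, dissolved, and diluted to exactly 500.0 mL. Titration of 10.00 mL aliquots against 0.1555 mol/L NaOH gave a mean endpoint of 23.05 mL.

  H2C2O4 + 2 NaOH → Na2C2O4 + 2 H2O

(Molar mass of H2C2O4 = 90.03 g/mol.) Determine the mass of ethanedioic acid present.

8.067 g

n(NaOH) per titration = 0.02305 × 0.1555 = 3.584 × 10^-3 mol
From the 1:2 ratio, n(H2C2O4) in each aliquot = 1/2 × 3.584 × 10^-3 = 1.792 × 10^-3 mol
n(H2C2O4) in the whole flask = 1.792 × 10^-3 × 500.0/10.00 = 0.08961 mol
mass of H2C2O4 = 0.08961 × 90.03 = 8.067 g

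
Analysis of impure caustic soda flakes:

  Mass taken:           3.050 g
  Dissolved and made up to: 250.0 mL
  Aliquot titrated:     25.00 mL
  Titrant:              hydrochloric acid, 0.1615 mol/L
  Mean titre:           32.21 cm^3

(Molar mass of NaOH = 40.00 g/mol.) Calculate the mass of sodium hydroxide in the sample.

NaOH + HCl → NaCl + H2O
n(HCl) per titration = 0.03221 × 0.1615 = 5.202 × 10^-3 mol
n(NaOH) in each aliquot = 5.202 × 10^-3 mol (1:1 ratio)
n(NaOH) in the whole flask = 5.202 × 10^-3 × 250.0/25.00 = 0.05202 mol
mass of NaOH = 0.05202 × 40.00 = 2.081 g

2.081 g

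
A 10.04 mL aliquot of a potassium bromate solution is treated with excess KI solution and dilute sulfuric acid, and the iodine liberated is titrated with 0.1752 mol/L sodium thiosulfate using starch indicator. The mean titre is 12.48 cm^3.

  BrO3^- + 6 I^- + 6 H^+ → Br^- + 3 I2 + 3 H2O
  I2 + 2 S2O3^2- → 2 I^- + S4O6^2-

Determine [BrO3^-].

n(S2O3^2-) = 0.01248 × 0.1752 = 2.186 × 10^-3 mol
n(I2) = n(S2O3^2-)/2 = 1.093 × 10^-3 mol
From the 1:3 ratio, n(BrO3^-) in the aliquot = 1/3 × 1.093 × 10^-3 = 3.644 × 10^-4 mol
[BrO3^-] = 3.644 × 10^-4 / 0.01004 = 0.03630 mol/L

0.03630 mol/L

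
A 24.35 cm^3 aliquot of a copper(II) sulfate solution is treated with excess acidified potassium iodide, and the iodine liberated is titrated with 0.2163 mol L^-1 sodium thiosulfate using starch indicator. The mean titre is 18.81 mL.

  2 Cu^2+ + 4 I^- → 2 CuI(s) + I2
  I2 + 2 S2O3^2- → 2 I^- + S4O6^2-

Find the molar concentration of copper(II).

0.1671 mol/L

n(S2O3^2-) = 0.01881 × 0.2163 = 4.069 × 10^-3 mol
n(I2) = n(S2O3^2-)/2 = 2.034 × 10^-3 mol
From the 2:1 ratio, n(Cu2+) in the aliquot = 2/1 × 2.034 × 10^-3 = 4.069 × 10^-3 mol
[Cu2+] = 4.069 × 10^-3 / 0.02435 = 0.1671 mol/L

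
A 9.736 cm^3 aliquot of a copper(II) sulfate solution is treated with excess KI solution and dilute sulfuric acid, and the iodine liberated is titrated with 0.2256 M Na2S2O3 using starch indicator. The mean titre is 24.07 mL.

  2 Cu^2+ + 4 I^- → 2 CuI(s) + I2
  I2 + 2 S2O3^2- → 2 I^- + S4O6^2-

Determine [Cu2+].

n(S2O3^2-) = 0.02407 × 0.2256 = 5.430 × 10^-3 mol
n(I2) = n(S2O3^2-)/2 = 2.715 × 10^-3 mol
From the 2:1 ratio, n(Cu2+) in the aliquot = 2/1 × 2.715 × 10^-3 = 5.430 × 10^-3 mol
[Cu2+] = 5.430 × 10^-3 / 0.009736 = 0.5577 mol/L

0.5577 M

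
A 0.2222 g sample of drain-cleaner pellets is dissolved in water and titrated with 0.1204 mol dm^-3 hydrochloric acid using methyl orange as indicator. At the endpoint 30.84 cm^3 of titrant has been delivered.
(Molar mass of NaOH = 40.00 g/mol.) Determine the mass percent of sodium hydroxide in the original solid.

NaOH + HCl → NaCl + H2O
n(HCl) = 0.03084 L × 0.1204 mol/L = 3.713 × 10^-3 mol
n(NaOH) = 3.713 × 10^-3 mol (1:1 ratio)
mass of NaOH = 3.713 × 10^-3 × 40.00 g/mol = 0.1485 g
% NaOH = 0.1485 / 0.2222 × 100 = 66.84 %

66.84 %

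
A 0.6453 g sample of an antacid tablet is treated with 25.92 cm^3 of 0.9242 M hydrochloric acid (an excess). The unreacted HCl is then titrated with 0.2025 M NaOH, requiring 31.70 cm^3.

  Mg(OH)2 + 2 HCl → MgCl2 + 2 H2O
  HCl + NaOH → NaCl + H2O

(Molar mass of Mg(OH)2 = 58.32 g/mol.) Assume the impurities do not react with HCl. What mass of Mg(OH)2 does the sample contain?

0.5114 g

n(HCl) added = 0.02592 × 0.9242 = 0.02396 mol
n(NaOH) used in back-titration = 0.03170 × 0.2025 = 6.419 × 10^-3 mol
n(HCl) left over = 6.419 × 10^-3 mol (1:1 ratio)
n(HCl) consumed by analyte = 0.02396 − 6.419 × 10^-3 = 0.01754 mol
From the 1:2 ratio, n(Mg(OH)2) = 1/2 × 0.01754 = 8.768 × 10^-3 mol
mass of Mg(OH)2 = 8.768 × 10^-3 × 58.32 = 0.5114 g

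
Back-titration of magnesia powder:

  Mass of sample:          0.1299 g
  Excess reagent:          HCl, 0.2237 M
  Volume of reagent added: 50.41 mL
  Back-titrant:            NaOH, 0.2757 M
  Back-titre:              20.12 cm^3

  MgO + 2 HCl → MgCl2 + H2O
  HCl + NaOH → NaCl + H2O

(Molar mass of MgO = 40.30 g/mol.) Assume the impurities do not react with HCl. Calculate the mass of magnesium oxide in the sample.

0.1155 g

n(HCl) added = 0.05041 × 0.2237 = 0.01128 mol
n(NaOH) used in back-titration = 0.02012 × 0.2757 = 5.547 × 10^-3 mol
n(HCl) left over = 5.547 × 10^-3 mol (1:1 ratio)
n(HCl) consumed by analyte = 0.01128 − 5.547 × 10^-3 = 5.730 × 10^-3 mol
From the 1:2 ratio, n(MgO) = 1/2 × 5.730 × 10^-3 = 2.865 × 10^-3 mol
mass of MgO = 2.865 × 10^-3 × 40.30 = 0.1155 g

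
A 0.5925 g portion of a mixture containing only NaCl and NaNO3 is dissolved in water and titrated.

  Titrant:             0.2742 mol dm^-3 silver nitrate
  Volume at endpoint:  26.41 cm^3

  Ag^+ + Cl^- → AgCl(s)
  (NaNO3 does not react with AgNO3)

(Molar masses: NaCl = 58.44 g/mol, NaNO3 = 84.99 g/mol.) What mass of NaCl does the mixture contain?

n(AgNO3) = 0.02641 × 0.2742 = 7.242 × 10^-3 mol
Let x = n(NaCl), y = n(NaNO3).
Titrant: 1x = 7.242 × 10^-3;  mass: 58.44x + 84.99y = 0.5925
Solving, x = 7.242 × 10^-3 mol, y = 1.992 × 10^-3 mol
mass of NaCl = 7.242 × 10^-3 × 58.44 = 0.4232 g

0.4232 g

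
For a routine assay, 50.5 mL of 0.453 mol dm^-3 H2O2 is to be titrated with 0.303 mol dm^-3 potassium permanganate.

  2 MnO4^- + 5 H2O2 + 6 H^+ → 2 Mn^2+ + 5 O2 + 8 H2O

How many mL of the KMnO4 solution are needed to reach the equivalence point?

30.2 mL

n(H2O2) = 0.0505 L × 0.453 mol/L = 0.0229 mol
From the 2:5 stoichiometry, n(KMnO4) = 2/5 × 0.0229 = 9.15 × 10^-3 mol
V(KMnO4) = 9.15 × 10^-3 mol / 0.303 mol/L = 0.0302 L = 30.2 mL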